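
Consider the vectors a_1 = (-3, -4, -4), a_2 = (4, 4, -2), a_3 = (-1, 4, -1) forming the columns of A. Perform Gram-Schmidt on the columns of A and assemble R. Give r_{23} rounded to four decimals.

r_{23} = 1.8759

e_1 = a_1/‖a_1‖ = (-3, -4, -4)/6.4031 = (-0.4685, -0.6247, -0.6247).
r_{12} = e_1·a_2 = -3.1235.
u_2 = a_2 + 3.1235·e_1 = (2.5366, 2.0488, -3.9512).
‖u_2‖ = 5.1229, so e_2 = (0.4951, 0.3999, -0.7713).
r_{23} = e_2·a_3 = 1.8759.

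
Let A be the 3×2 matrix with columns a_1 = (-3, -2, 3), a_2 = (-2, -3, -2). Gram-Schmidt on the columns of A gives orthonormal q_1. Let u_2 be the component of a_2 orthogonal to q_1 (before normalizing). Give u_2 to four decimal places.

u_2 = (-1.1818, -2.4545, -2.8182)

q_1 = a_1/‖a_1‖ = (-3, -2, 3)/4.6904 = (-0.6396, -0.4264, 0.6396).
r_{12} = q_1·a_2 = 1.2792.
u_2 = a_2 − 1.2792·q_1 = (-1.1818, -2.4545, -2.8182).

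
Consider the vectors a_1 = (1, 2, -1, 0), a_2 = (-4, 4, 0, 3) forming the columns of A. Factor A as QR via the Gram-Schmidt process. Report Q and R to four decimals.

Q = [[0.4082, -0.7537], [0.8165, 0.4307], [-0.4082, 0.1077], [0.0000, 0.4845]], R = [[2.4495, 1.6330], [0.0000, 6.1914]]

a_1 = (1, 2, -1, 0); ‖a_1‖ = 2.4495, so q_1 = (0.4082, 0.8165, -0.4082, 0.0000).
q_1·a_2 = 0.4082·(-4) + 0.8165·4 + (-0.4082)·0 + 0.0000·3 = 1.6330.
u_2 = a_2 − 1.6330·q_1 = (-4.6667, 2.6667, 0.6667, 3.0000).
‖u_2‖ = 6.1914, so q_2 = (-0.7537, 0.4307, 0.1077, 0.4845).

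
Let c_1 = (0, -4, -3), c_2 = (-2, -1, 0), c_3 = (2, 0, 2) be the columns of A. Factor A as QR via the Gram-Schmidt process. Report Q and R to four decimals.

Q = [[0.0000, -0.9578, 0.2873], [-0.8000, -0.1724, -0.5747], [-0.6000, 0.2299, 0.7663]], R = [[5.0000, 0.8000, -1.2000], [0.0000, 2.0881, -1.4559], [0.0000, 0.0000, 2.1072]]

c_1 = (0, -4, -3); ‖c_1‖ = 5.0000, so q_1 = (0.0000, -0.8000, -0.6000).
q_1·c_2 = 0.0000·(-2) + (-0.8000)·(-1) + (-0.6000)·0 = 0.8000.
u_2 = c_2 − 0.8000·q_1 = (-2.0000, -0.3600, 0.4800).
‖u_2‖ = 2.0881, so q_2 = (-0.9578, -0.1724, 0.2299).
q_1·c_3 = 0.0000·2 + (-0.8000)·0 + (-0.6000)·2 = -1.2000; q_2·c_3 = (-0.9578)·2 + (-0.1724)·0 + 0.2299·2 = -1.4559.
u_3 = c_3 + 1.2000·q_1 + 1.4559·q_2 = (0.6055, -1.2110, 1.6147).
‖u_3‖ = 2.1072, so q_3 = (0.2873, -0.5747, 0.7663).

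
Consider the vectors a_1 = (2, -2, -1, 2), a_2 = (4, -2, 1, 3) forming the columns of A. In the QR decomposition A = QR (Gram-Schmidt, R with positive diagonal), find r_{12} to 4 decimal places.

a_1 = (2, -2, -1, 2); ‖a_1‖ = 3.6056, so q_1 = (0.5547, -0.5547, -0.2774, 0.5547).
r_{12} = q_1·a_2 = 4.7150.

r_{12} = 4.7150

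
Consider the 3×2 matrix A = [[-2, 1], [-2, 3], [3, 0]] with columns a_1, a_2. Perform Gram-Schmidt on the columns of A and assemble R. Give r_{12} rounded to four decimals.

r_{12} = -1.9403

a_1 = (-2, -2, 3); ‖a_1‖ = 4.1231, so e_1 = (-0.4851, -0.4851, 0.7276).
r_{12} = e_1·a_2 = -1.9403.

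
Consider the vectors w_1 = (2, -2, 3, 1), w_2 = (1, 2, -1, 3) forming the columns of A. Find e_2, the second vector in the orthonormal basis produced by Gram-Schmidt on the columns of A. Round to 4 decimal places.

w_1 = (2, -2, 3, 1); ‖w_1‖ = 4.2426, so e_1 = (0.4714, -0.4714, 0.7071, 0.2357).
e_1·w_2 = 0.4714·1 + (-0.4714)·2 + 0.7071·(-1) + 0.2357·3 = -0.4714.
u_2 = w_2 + 0.4714·e_1 = (1.2222, 1.7778, -0.6667, 3.1111).
‖u_2‖ = 3.8442, so e_2 = (0.3179, 0.4625, -0.1734, 0.8093).

e_2 = (0.3179, 0.4625, -0.1734, 0.8093)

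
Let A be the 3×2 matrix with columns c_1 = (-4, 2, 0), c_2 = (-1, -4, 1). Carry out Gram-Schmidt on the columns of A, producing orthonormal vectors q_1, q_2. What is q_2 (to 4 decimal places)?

q_2 = (-0.4340, -0.8680, 0.2411)

q_1 = c_1/‖c_1‖ = (-4, 2, 0)/4.4721 = (-0.8944, 0.4472, 0.0000).
r_{12} = q_1·c_2 = -0.8944.
u_2 = c_2 + 0.8944·q_1 = (-1.8000, -3.6000, 1.0000).
‖u_2‖ = 4.1473, so q_2 = (-0.4340, -0.8680, 0.2411).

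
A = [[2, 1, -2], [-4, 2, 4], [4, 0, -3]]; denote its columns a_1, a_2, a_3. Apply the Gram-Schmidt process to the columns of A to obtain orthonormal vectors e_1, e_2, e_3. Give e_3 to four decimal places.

e_3 = (-0.6667, 0.3333, 0.6667)

a_1 = (2, -4, 4); ‖a_1‖ = 6.0000, so e_1 = (0.3333, -0.6667, 0.6667).
e_1·a_2 = 0.3333·1 + (-0.6667)·2 + 0.6667·0 = -1.0000.
u_2 = a_2 + 1.0000·e_1 = (1.3333, 1.3333, 0.6667).
‖u_2‖ = 2.0000, so e_2 = (0.6667, 0.6667, 0.3333).
e_1·a_3 = 0.3333·(-2) + (-0.6667)·4 + 0.6667·(-3) = -5.3333; e_2·a_3 = 0.6667·(-2) + 0.6667·4 + 0.3333·(-3) = 0.3333.
u_3 = a_3 + 5.3333·e_1 − 0.3333·e_2 = (-0.4444, 0.2222, 0.4444).
‖u_3‖ = 0.6667, so e_3 = (-0.6667, 0.3333, 0.6667).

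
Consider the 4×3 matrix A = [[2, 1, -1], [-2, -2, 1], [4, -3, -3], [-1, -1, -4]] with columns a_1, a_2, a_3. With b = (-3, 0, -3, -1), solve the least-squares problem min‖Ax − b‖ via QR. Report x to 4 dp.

x = (-0.5008, 0.0705, 0.3439)

a_1 = (2, -2, 4, -1); ‖a_1‖ = 5.0000, so q_1 = (0.4000, -0.4000, 0.8000, -0.2000).
q_1·a_2 = 0.4000·1 + (-0.4000)·(-2) + 0.8000·(-3) + (-0.2000)·(-1) = -1.0000.
u_2 = a_2 + 1.0000·q_1 = (1.4000, -2.4000, -2.2000, -1.2000).
‖u_2‖ = 3.7417, so q_2 = (0.3742, -0.6414, -0.5880, -0.3207).
q_1·a_3 = 0.4000·(-1) + (-0.4000)·1 + 0.8000·(-3) + (-0.2000)·(-4) = -2.4000; q_2·a_3 = 0.3742·(-1) + (-0.6414)·1 + (-0.5880)·(-3) + (-0.3207)·(-4) = 2.0312.
u_3 = a_3 + 2.4000·q_1 − 2.0312·q_2 = (-0.8000, 1.3429, 0.1143, -3.8286).
‖u_3‖ = 4.1369, so q_3 = (-0.1934, 0.3246, 0.0276, -0.9255).
Qᵀb = (-3.4000, 0.9621, 1.4227).
Back-substitute: x_3 = 1.4227/4.1369 = 0.3439.
x_2 = (0.9621 − 2.0312·0.3439)/3.7417 = 0.0705.
x_1 = (-3.4000 + 1.0000·0.0705 + 2.4000·0.3439)/5.0000 = -0.5008.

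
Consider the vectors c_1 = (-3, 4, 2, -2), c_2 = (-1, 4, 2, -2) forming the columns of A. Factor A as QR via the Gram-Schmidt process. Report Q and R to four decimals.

c_1 = (-3, 4, 2, -2); ‖c_1‖ = 5.7446, so e_1 = (-0.5222, 0.6963, 0.3482, -0.3482).
e_1·c_2 = (-0.5222)·(-1) + 0.6963·4 + 0.3482·2 + (-0.3482)·(-2) = 4.7001.
u_2 = c_2 − 4.7001·e_1 = (1.4545, 0.7273, 0.3636, -0.3636).
‖u_2‖ = 1.7056, so e_2 = (0.8528, 0.4264, 0.2132, -0.2132).

Q = [[-0.5222, 0.8528], [0.6963, 0.4264], [0.3482, 0.2132], [-0.3482, -0.2132]], R = [[5.7446, 4.7001], [0.0000, 1.7056]]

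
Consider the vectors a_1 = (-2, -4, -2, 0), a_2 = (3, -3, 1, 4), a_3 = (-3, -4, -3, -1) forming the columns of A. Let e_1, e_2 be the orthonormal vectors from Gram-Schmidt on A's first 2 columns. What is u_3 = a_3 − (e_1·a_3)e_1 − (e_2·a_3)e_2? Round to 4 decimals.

u_3 = (0.1748, 0.0777, -0.3301, 0.0097)

a_1 = (-2, -4, -2, 0); ‖a_1‖ = 4.8990, so e_1 = (-0.4082, -0.8165, -0.4082, 0.0000).
e_1·a_2 = (-0.4082)·3 + (-0.8165)·(-3) + (-0.4082)·1 + 0.0000·4 = 0.8165.
u_2 = a_2 − 0.8165·e_1 = (3.3333, -2.3333, 1.3333, 4.0000).
‖u_2‖ = 5.8595, so e_2 = (0.5689, -0.3982, 0.2276, 0.6827).
e_1·a_3 = (-0.4082)·(-3) + (-0.8165)·(-4) + (-0.4082)·(-3) + 0.0000·(-1) = 5.7155; e_2·a_3 = 0.5689·(-3) + (-0.3982)·(-4) + 0.2276·(-3) + 0.6827·(-1) = -1.4791.
u_3 = a_3 − 5.7155·e_1 + 1.4791·e_2 = (0.1748, 0.0777, -0.3301, 0.0097).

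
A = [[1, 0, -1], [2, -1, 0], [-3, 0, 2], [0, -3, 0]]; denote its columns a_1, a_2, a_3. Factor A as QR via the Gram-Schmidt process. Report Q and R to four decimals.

Q = [[0.2673, 0.0458, -0.4106], [0.5345, -0.2292, 0.7838], [-0.8018, -0.1375, 0.3857], [0.0000, -0.9625, -0.2613]], R = [[3.7417, -0.5345, -1.8708], [0.0000, 3.1168, -0.3208], [0.0000, 0.0000, 1.1820]]

q_1 = a_1/‖a_1‖ = (1, 2, -3, 0)/3.7417 = (0.2673, 0.5345, -0.8018, 0.0000).
r_{12} = q_1·a_2 = -0.5345.
u_2 = a_2 + 0.5345·q_1 = (0.1429, -0.7143, -0.4286, -3.0000).
‖u_2‖ = 3.1168, so q_2 = (0.0458, -0.2292, -0.1375, -0.9625).
r_{13} = q_1·a_3 = -1.8708; r_{23} = q_2·a_3 = -0.3208.
u_3 = a_3 + 1.8708·q_1 + 0.3208·q_2 = (-0.4853, 0.9265, 0.4559, -0.3088).
‖u_3‖ = 1.1820, so q_3 = (-0.4106, 0.7838, 0.3857, -0.2613).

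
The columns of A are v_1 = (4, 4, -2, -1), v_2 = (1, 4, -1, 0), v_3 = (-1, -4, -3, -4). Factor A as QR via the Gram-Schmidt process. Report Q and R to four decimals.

v_1 = (4, 4, -2, -1); ‖v_1‖ = 6.0828, so e_1 = (0.6576, 0.6576, -0.3288, -0.1644).
e_1·v_2 = 0.6576·1 + 0.6576·4 + (-0.3288)·(-1) + (-0.1644)·0 = 3.6168.
u_2 = v_2 − 3.6168·e_1 = (-1.3784, 1.6216, 0.1892, 0.5946).
‖u_2‖ = 2.2179, so e_2 = (-0.6215, 0.7312, 0.0853, 0.2681).
e_1·v_3 = 0.6576·(-1) + 0.6576·(-4) + (-0.3288)·(-3) + (-0.1644)·(-4) = -1.6440; e_2·v_3 = (-0.6215)·(-1) + 0.7312·(-4) + 0.0853·(-3) + 0.2681·(-4) = -3.6314.
u_3 = v_3 + 1.6440·e_1 + 3.6314·e_2 = (-2.1758, -0.2637, -3.2308, -3.2967).
‖u_3‖ = 5.1098, so e_3 = (-0.4258, -0.0516, -0.6323, -0.6452).

Q = [[0.6576, -0.6215, -0.4258], [0.6576, 0.7312, -0.0516], [-0.3288, 0.0853, -0.6323], [-0.1644, 0.2681, -0.6452]], R = [[6.0828, 3.6168, -1.6440], [0.0000, 2.2179, -3.6314], [0.0000, 0.0000, 5.1098]]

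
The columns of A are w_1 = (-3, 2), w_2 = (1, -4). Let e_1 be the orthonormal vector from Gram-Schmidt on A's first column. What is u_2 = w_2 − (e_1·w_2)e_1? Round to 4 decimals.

u_2 = (-1.5385, -2.3077)

e_1 = w_1/‖w_1‖ = (-3, 2)/3.6056 = (-0.8321, 0.5547).
r_{12} = e_1·w_2 = -3.0509.
u_2 = w_2 + 3.0509·e_1 = (-1.5385, -2.3077).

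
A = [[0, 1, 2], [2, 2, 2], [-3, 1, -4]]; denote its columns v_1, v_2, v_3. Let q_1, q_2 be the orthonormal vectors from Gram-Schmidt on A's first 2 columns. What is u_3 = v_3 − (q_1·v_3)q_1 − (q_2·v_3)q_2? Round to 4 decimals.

u_3 = (1.8701, -0.7013, -0.4675)

q_1 = v_1/‖v_1‖ = (0, 2, -3)/3.6056 = (0.0000, 0.5547, -0.8321).
r_{12} = q_1·v_2 = 0.2774.
u_2 = v_2 − 0.2774·q_1 = (1.0000, 1.8462, 1.2308).
‖u_2‖ = 2.4337, so q_2 = (0.4109, 0.7586, 0.5057).
r_{13} = q_1·v_3 = 4.4376; r_{23} = q_2·v_3 = 0.3161.
u_3 = v_3 − 4.4376·q_1 − 0.3161·q_2 = (1.8701, -0.7013, -0.4675).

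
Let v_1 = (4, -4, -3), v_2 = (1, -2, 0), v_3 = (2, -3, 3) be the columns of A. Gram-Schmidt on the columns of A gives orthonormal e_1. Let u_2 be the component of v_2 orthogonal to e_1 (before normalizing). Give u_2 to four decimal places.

u_2 = (-0.1707, -0.8293, 0.8780)

v_1 = (4, -4, -3); ‖v_1‖ = 6.4031, so e_1 = (0.6247, -0.6247, -0.4685).
e_1·v_2 = 0.6247·1 + (-0.6247)·(-2) + (-0.4685)·0 = 1.8741.
u_2 = v_2 − 1.8741·e_1 = (-0.1707, -0.8293, 0.8780).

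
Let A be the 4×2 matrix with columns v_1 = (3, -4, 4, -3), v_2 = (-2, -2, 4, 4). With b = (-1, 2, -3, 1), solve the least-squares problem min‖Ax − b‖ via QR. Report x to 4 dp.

x = (-0.4990, -0.1752)

v_1 = (3, -4, 4, -3); ‖v_1‖ = 7.0711, so q_1 = (0.4243, -0.5657, 0.5657, -0.4243).
q_1·v_2 = 0.4243·(-2) + (-0.5657)·(-2) + 0.5657·4 + (-0.4243)·4 = 0.8485.
u_2 = v_2 − 0.8485·q_1 = (-2.3600, -1.5200, 3.5200, 4.3600).
‖u_2‖ = 6.2674, so q_2 = (-0.3766, -0.2425, 0.5616, 0.6957).
Qᵀb = (-3.6770, -1.0977).
Back-substitute: x_2 = -1.0977/6.2674 = -0.1752.
x_1 = (-3.6770 − 0.8485·(-0.1752))/7.0711 = -0.4990.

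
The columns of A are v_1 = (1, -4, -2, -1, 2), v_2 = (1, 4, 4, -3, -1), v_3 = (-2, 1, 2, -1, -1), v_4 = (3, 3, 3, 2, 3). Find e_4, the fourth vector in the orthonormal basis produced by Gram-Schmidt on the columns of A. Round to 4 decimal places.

e_4 = (-0.0432, -0.0344, 0.5472, 0.4309, 0.7155)

v_1 = (1, -4, -2, -1, 2); ‖v_1‖ = 5.0990, so e_1 = (0.1961, -0.7845, -0.3922, -0.1961, 0.3922).
e_1·v_2 = 0.1961·1 + (-0.7845)·4 + (-0.3922)·4 + (-0.1961)·(-3) + 0.3922·(-1) = -4.3146.
u_2 = v_2 + 4.3146·e_1 = (1.8462, 0.6154, 2.3077, -3.8462, 0.6923).
‖u_2‖ = 4.9381, so e_2 = (0.3739, 0.1246, 0.4673, -0.7789, 0.1402).
e_1·v_3 = 0.1961·(-2) + (-0.7845)·1 + (-0.3922)·2 + (-0.1961)·(-1) + 0.3922·(-1) = -2.1573; e_2·v_3 = 0.3739·(-2) + 0.1246·1 + 0.4673·2 + (-0.7789)·(-1) + 0.1402·(-1) = 0.9502.
u_3 = v_3 + 2.1573·e_1 − 0.9502·e_2 = (-1.9322, -0.8107, 0.7098, -0.6830, -0.2871).
‖u_3‖ = 2.3331, so e_3 = (-0.8282, -0.3475, 0.3042, -0.2927, -0.1230).
e_1·v_4 = 0.1961·3 + (-0.7845)·3 + (-0.3922)·3 + (-0.1961)·2 + 0.3922·3 = -2.1573; e_2·v_4 = 0.3739·3 + 0.1246·3 + 0.4673·3 + (-0.7789)·2 + 0.1402·3 = 1.7603; e_3·v_4 = (-0.8282)·3 + (-0.3475)·3 + 0.3042·3 + (-0.2927)·2 + (-0.1230)·3 = -3.5689.
u_4 = v_4 + 2.1573·e_1 − 1.7603·e_2 + 3.5689·e_3 = (-0.1907, -0.1518, 2.4170, 1.9032, 3.1602).
‖u_4‖ = 4.4171, so e_4 = (-0.0432, -0.0344, 0.5472, 0.4309, 0.7155).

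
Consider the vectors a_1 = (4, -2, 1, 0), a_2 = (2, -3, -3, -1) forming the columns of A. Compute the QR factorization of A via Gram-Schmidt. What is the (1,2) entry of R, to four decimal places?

r_{12} = 2.4004

e_1 = a_1/‖a_1‖ = (4, -2, 1, 0)/4.5826 = (0.8729, -0.4364, 0.2182, 0.0000).
r_{12} = e_1·a_2 = 2.4004.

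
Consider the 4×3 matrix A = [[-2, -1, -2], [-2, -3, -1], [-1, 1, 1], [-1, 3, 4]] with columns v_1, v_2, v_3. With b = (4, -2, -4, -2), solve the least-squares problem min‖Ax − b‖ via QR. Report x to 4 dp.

x = (-0.1545, 1.3691, -1.9313)

v_1 = (-2, -2, -1, -1); ‖v_1‖ = 3.1623, so e_1 = (-0.6325, -0.6325, -0.3162, -0.3162).
e_1·v_2 = (-0.6325)·(-1) + (-0.6325)·(-3) + (-0.3162)·1 + (-0.3162)·3 = 1.2649.
u_2 = v_2 − 1.2649·e_1 = (-0.2000, -2.2000, 1.4000, 3.4000).
‖u_2‖ = 4.2895, so e_2 = (-0.0466, -0.5129, 0.3264, 0.7926).
e_1·v_3 = (-0.6325)·(-2) + (-0.6325)·(-1) + (-0.3162)·1 + (-0.3162)·4 = 0.3162; e_2·v_3 = (-0.0466)·(-2) + (-0.5129)·(-1) + 0.3264·1 + 0.7926·4 = 4.1030.
u_3 = v_3 − 0.3162·e_1 − 4.1030·e_2 = (-1.6087, 1.3043, -0.2391, 0.8478).
‖u_3‖ = 2.2506, so e_3 = (-0.7148, 0.5796, -0.1063, 0.3767).
Qᵀb = (0.6325, -2.0515, -4.3467).
Back-substitute: x_3 = -4.3467/2.2506 = -1.9313.
x_2 = (-2.0515 − 4.1030·(-1.9313))/4.2895 = 1.3691.
x_1 = (0.6325 − 1.2649·1.3691 − 0.3162·(-1.9313))/3.1623 = -0.1545.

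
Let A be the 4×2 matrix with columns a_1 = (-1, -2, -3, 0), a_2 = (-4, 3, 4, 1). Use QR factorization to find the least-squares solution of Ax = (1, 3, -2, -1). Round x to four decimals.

x = (-0.2500, -0.1786)

a_1 = (-1, -2, -3, 0); ‖a_1‖ = 3.7417, so q_1 = (-0.2673, -0.5345, -0.8018, 0.0000).
q_1·a_2 = (-0.2673)·(-4) + (-0.5345)·3 + (-0.8018)·4 + 0.0000·1 = -3.7417.
u_2 = a_2 + 3.7417·q_1 = (-5.0000, 1.0000, 1.0000, 1.0000).
‖u_2‖ = 5.2915, so q_2 = (-0.9449, 0.1890, 0.1890, 0.1890).
Qᵀb = (-0.2673, -0.9449).
Back-substitute: x_2 = -0.9449/5.2915 = -0.1786.
x_1 = (-0.2673 + 3.7417·(-0.1786))/3.7417 = -0.2500.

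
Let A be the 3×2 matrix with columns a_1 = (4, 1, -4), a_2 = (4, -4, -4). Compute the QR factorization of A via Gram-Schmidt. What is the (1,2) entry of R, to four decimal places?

r_{12} = 4.8742

a_1 = (4, 1, -4); ‖a_1‖ = 5.7446, so e_1 = (0.6963, 0.1741, -0.6963).
r_{12} = e_1·a_2 = 4.8742.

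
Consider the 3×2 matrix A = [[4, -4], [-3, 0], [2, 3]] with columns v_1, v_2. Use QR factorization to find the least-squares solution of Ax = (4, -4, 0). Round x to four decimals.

v_1 = (4, -3, 2); ‖v_1‖ = 5.3852, so e_1 = (0.7428, -0.5571, 0.3714).
e_1·v_2 = 0.7428·(-4) + (-0.5571)·0 + 0.3714·3 = -1.8570.
u_2 = v_2 + 1.8570·e_1 = (-2.6207, -1.0345, 3.6897).
‖u_2‖ = 4.6424, so e_2 = (-0.5645, -0.2228, 0.7948).
Qᵀb = (5.1995, -1.3667).
Back-substitute: x_2 = -1.3667/4.6424 = -0.2944.
x_1 = (5.1995 + 1.8570·(-0.2944))/5.3852 = 0.8640.

x = (0.8640, -0.2944)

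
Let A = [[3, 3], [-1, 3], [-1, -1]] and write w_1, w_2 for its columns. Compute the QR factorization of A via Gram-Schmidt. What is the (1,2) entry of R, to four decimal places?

r_{12} = 2.1106

w_1 = (3, -1, -1); ‖w_1‖ = 3.3166, so q_1 = (0.9045, -0.3015, -0.3015).
r_{12} = q_1·w_2 = 2.1106.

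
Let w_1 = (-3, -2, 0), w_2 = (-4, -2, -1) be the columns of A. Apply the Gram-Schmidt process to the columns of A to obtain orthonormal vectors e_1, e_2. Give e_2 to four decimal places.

w_1 = (-3, -2, 0); ‖w_1‖ = 3.6056, so e_1 = (-0.8321, -0.5547, 0.0000).
e_1·w_2 = (-0.8321)·(-4) + (-0.5547)·(-2) + 0.0000·(-1) = 4.4376.
u_2 = w_2 − 4.4376·e_1 = (-0.3077, 0.4615, -1.0000).
‖u_2‖ = 1.1435, so e_2 = (-0.2691, 0.4036, -0.8745).

e_2 = (-0.2691, 0.4036, -0.8745)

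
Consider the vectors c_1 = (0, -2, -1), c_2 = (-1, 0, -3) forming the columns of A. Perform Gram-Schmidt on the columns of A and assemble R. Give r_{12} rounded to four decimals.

r_{12} = 1.3416

e_1 = c_1/‖c_1‖ = (0, -2, -1)/2.2361 = (0.0000, -0.8944, -0.4472).
r_{12} = e_1·c_2 = 1.3416.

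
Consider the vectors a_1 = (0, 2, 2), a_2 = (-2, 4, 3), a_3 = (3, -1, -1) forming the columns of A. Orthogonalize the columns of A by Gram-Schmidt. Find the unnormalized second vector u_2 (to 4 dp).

a_1 = (0, 2, 2); ‖a_1‖ = 2.8284, so e_1 = (0.0000, 0.7071, 0.7071).
e_1·a_2 = 0.0000·(-2) + 0.7071·4 + 0.7071·3 = 4.9497.
u_2 = a_2 − 4.9497·e_1 = (-2.0000, 0.5000, -0.5000).

u_2 = (-2.0000, 0.5000, -0.5000)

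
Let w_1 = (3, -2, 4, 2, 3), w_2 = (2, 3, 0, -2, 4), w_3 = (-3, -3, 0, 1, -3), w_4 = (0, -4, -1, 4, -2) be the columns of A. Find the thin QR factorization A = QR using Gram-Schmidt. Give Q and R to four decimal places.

Q = [[0.4629, 0.2546, -0.6970, 0.0465], [-0.3086, 0.6026, -0.3735, -0.3518], [0.6172, -0.1358, 0.1957, -0.7310], [0.3086, -0.4244, -0.3785, 0.3883], [0.4629, 0.6111, 0.4394, 0.4347]], R = [[6.4807, 1.2344, -1.5430, 0.9258], [0.0000, 5.6104, -4.8295, -5.1945], [0.0000, 0.0000, 1.5149, -1.0945], [0.0000, 0.0000, 0.0000, 2.8218]]

e_1 = w_1/‖w_1‖ = (3, -2, 4, 2, 3)/6.4807 = (0.4629, -0.3086, 0.6172, 0.3086, 0.4629).
r_{12} = e_1·w_2 = 1.2344.
u_2 = w_2 − 1.2344·e_1 = (1.4286, 3.3810, -0.7619, -2.3810, 3.4286).
‖u_2‖ = 5.6104, so e_2 = (0.2546, 0.6026, -0.1358, -0.4244, 0.6111).
r_{13} = e_1·w_3 = -1.5430; r_{23} = e_2·w_3 = -4.8295.
u_3 = w_3 + 1.5430·e_1 + 4.8295·e_2 = (-1.0560, -0.5658, 0.2965, -0.5734, 0.6657).
‖u_3‖ = 1.5149, so e_3 = (-0.6970, -0.3735, 0.1957, -0.3785, 0.4394).
r_{14} = e_1·w_4 = 0.9258; r_{24} = e_2·w_4 = -5.1945; r_{34} = e_3·w_4 = -1.0945.
u_4 = w_4 − 0.9258·e_1 + 5.1945·e_2 + 1.0945·e_3 = (0.1312, -0.9927, -2.0626, 1.0956, 1.2268).
‖u_4‖ = 2.8218, so e_4 = (0.0465, -0.3518, -0.7310, 0.3883, 0.4347).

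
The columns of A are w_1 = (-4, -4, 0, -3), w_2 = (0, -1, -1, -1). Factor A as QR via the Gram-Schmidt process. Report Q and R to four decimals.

e_1 = w_1/‖w_1‖ = (-4, -4, 0, -3)/6.4031 = (-0.6247, -0.6247, 0.0000, -0.4685).
r_{12} = e_1·w_2 = 1.0932.
u_2 = w_2 − 1.0932·e_1 = (0.6829, -0.3171, -1.0000, -0.4878).
‖u_2‖ = 1.3435, so e_2 = (0.5083, -0.2360, -0.7443, -0.3631).

Q = [[-0.6247, 0.5083], [-0.6247, -0.2360], [0.0000, -0.7443], [-0.4685, -0.3631]], R = [[6.4031, 1.0932], [0.0000, 1.3435]]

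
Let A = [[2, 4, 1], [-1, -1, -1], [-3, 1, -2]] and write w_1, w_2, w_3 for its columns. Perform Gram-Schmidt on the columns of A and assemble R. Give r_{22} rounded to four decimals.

q_1 = w_1/‖w_1‖ = (2, -1, -3)/3.7417 = (0.5345, -0.2673, -0.8018).
r_{12} = q_1·w_2 = 1.6036.
u_2 = w_2 − 1.6036·q_1 = (3.1429, -0.5714, 2.2857).
r_{22} = ‖u_2‖ = 3.9279.

r_{22} = 3.9279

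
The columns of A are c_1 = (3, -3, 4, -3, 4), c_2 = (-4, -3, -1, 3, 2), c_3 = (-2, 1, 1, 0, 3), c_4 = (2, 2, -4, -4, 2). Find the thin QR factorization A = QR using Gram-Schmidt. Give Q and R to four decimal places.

Q = [[0.3906, -0.5835, -0.3973, 0.1185], [-0.3906, -0.5533, 0.7052, -0.0578], [0.5208, -0.0743, 0.1982, -0.8179], [-0.3906, 0.4211, -0.1184, -0.4196], [0.5208, 0.4129, 0.5399, 0.3709]], R = [[7.6811, -1.0415, 0.9113, 0.5208], [0.0000, 6.1575, 1.7782, -2.8352], [0.0000, 0.0000, 3.3178, 1.3765], [0.0000, 0.0000, 0.0000, 5.8134]]

e_1 = c_1/‖c_1‖ = (3, -3, 4, -3, 4)/7.6811 = (0.3906, -0.3906, 0.5208, -0.3906, 0.5208).
r_{12} = e_1·c_2 = -1.0415.
u_2 = c_2 + 1.0415·e_1 = (-3.5932, -3.4068, -0.4576, 2.5932, 2.5424).
‖u_2‖ = 6.1575, so e_2 = (-0.5835, -0.5533, -0.0743, 0.4211, 0.4129).
r_{13} = e_1·c_3 = 0.9113; r_{23} = e_2·c_3 = 1.7782.
u_3 = c_3 − 0.9113·e_1 − 1.7782·e_2 = (-1.3183, 2.3397, 0.6576, -0.3929, 1.7912).
‖u_3‖ = 3.3178, so e_3 = (-0.3973, 0.7052, 0.1982, -0.1184, 0.5399).
r_{14} = e_1·c_4 = 0.5208; r_{24} = e_2·c_4 = -2.8352; r_{34} = e_3·c_4 = 1.3765.
u_4 = c_4 − 0.5208·e_1 + 2.8352·e_2 − 1.3765·e_3 = (0.6891, -0.3359, -4.7547, -2.4396, 2.1563).
‖u_4‖ = 5.8134, so e_4 = (0.1185, -0.0578, -0.8179, -0.4196, 0.3709).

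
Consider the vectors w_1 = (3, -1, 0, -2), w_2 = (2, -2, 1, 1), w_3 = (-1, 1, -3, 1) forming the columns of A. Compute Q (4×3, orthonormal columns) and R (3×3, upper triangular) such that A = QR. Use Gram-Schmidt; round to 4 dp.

Q = [[0.8018, 0.2621, 0.2197], [-0.2673, -0.5766, -0.0549], [0.0000, 0.3669, -0.9062], [-0.5345, 0.6814, 0.3570]], R = [[3.7417, 1.6036, -1.6036], [0.0000, 2.7255, -1.2579], [0.0000, 0.0000, 2.8011]]

w_1 = (3, -1, 0, -2); ‖w_1‖ = 3.7417, so q_1 = (0.8018, -0.2673, 0.0000, -0.5345).
q_1·w_2 = 0.8018·2 + (-0.2673)·(-2) + 0.0000·1 + (-0.5345)·1 = 1.6036.
u_2 = w_2 − 1.6036·q_1 = (0.7143, -1.5714, 1.0000, 1.8571).
‖u_2‖ = 2.7255, so q_2 = (0.2621, -0.5766, 0.3669, 0.6814).
q_1·w_3 = 0.8018·(-1) + (-0.2673)·1 + 0.0000·(-3) + (-0.5345)·1 = -1.6036; q_2·w_3 = 0.2621·(-1) + (-0.5766)·1 + 0.3669·(-3) + 0.6814·1 = -1.2579.
u_3 = w_3 + 1.6036·q_1 + 1.2579·q_2 = (0.6154, -0.1538, -2.5385, 1.0000).
‖u_3‖ = 2.8011, so q_3 = (0.2197, -0.0549, -0.9062, 0.3570).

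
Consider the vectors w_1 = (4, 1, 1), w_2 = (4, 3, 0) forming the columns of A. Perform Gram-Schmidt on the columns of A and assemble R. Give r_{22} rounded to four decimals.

r_{22} = 2.2236

w_1 = (4, 1, 1); ‖w_1‖ = 4.2426, so q_1 = (0.9428, 0.2357, 0.2357).
q_1·w_2 = 0.9428·4 + 0.2357·3 + 0.2357·0 = 4.4783.
u_2 = w_2 − 4.4783·q_1 = (-0.2222, 1.9444, -1.0556).
r_{22} = ‖u_2‖ = 2.2236.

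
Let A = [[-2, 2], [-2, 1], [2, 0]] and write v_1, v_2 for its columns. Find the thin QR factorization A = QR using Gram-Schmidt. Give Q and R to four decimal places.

Q = [[-0.5774, 0.7071], [-0.5774, 0.0000], [0.5774, 0.7071]], R = [[3.4641, -1.7321], [0.0000, 1.4142]]

e_1 = v_1/‖v_1‖ = (-2, -2, 2)/3.4641 = (-0.5774, -0.5774, 0.5774).
r_{12} = e_1·v_2 = -1.7321.
u_2 = v_2 + 1.7321·e_1 = (1.0000, 0.0000, 1.0000).
‖u_2‖ = 1.4142, so e_2 = (0.7071, 0.0000, 0.7071).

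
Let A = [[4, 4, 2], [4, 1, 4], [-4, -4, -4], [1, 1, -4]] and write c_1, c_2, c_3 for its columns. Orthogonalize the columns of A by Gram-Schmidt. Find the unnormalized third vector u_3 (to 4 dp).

u_3 = (-0.4242, 0.0000, -1.5758, -4.6061)

c_1 = (4, 4, -4, 1); ‖c_1‖ = 7.0000, so e_1 = (0.5714, 0.5714, -0.5714, 0.1429).
e_1·c_2 = 0.5714·4 + 0.5714·1 + (-0.5714)·(-4) + 0.1429·1 = 5.2857.
u_2 = c_2 − 5.2857·e_1 = (0.9796, -2.0204, -0.9796, 0.2449).
‖u_2‖ = 2.4620, so e_2 = (0.3979, -0.8207, -0.3979, 0.0995).
e_1·c_3 = 0.5714·2 + 0.5714·4 + (-0.5714)·(-4) + 0.1429·(-4) = 5.1429; e_2·c_3 = 0.3979·2 + (-0.8207)·4 + (-0.3979)·(-4) + 0.0995·(-4) = -1.2931.
u_3 = c_3 − 5.1429·e_1 + 1.2931·e_2 = (-0.4242, 0.0000, -1.5758, -4.6061).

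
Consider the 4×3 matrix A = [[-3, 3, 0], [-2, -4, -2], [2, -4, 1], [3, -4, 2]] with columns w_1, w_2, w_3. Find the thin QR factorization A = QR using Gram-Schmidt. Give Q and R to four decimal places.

Q = [[-0.5883, 0.0912, 0.7998], [-0.3922, -0.8874, -0.1711], [0.3922, -0.3769, 0.2554], [0.5883, -0.2492, 0.5155]], R = [[5.0990, -4.1184, 2.3534], [0.0000, 6.3276, 0.8996], [0.0000, 0.0000, 1.6286]]

w_1 = (-3, -2, 2, 3); ‖w_1‖ = 5.0990, so e_1 = (-0.5883, -0.3922, 0.3922, 0.5883).
e_1·w_2 = (-0.5883)·3 + (-0.3922)·(-4) + 0.3922·(-4) + 0.5883·(-4) = -4.1184.
u_2 = w_2 + 4.1184·e_1 = (0.5769, -5.6154, -2.3846, -1.5769).
‖u_2‖ = 6.3276, so e_2 = (0.0912, -0.8874, -0.3769, -0.2492).
e_1·w_3 = (-0.5883)·0 + (-0.3922)·(-2) + 0.3922·1 + 0.5883·2 = 2.3534; e_2·w_3 = 0.0912·0 + (-0.8874)·(-2) + (-0.3769)·1 + (-0.2492)·2 = 0.8996.
u_3 = w_3 − 2.3534·e_1 − 0.8996·e_2 = (1.3026, -0.2786, 0.4159, 0.8396).
‖u_3‖ = 1.6286, so e_3 = (0.7998, -0.1711, 0.2554, 0.5155).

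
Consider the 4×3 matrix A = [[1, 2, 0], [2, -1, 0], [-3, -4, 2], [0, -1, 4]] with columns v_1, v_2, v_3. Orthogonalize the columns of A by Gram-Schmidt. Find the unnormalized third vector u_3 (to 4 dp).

u_3 = (1.0976, -0.7317, -0.1220, 3.4146)

q_1 = v_1/‖v_1‖ = (1, 2, -3, 0)/3.7417 = (0.2673, 0.5345, -0.8018, 0.0000).
r_{12} = q_1·v_2 = 3.2071.
u_2 = v_2 − 3.2071·q_1 = (1.1429, -2.7143, -1.4286, -1.0000).
‖u_2‖ = 3.4226, so q_2 = (0.3339, -0.7930, -0.4174, -0.2922).
r_{13} = q_1·v_3 = -1.6036; r_{23} = q_2·v_3 = -2.0035.
u_3 = v_3 + 1.6036·q_1 + 2.0035·q_2 = (1.0976, -0.7317, -0.1220, 3.4146).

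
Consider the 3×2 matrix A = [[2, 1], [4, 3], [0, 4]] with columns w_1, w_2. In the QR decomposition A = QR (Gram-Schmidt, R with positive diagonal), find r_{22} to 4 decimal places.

r_{22} = 4.0249

w_1 = (2, 4, 0); ‖w_1‖ = 4.4721, so q_1 = (0.4472, 0.8944, 0.0000).
q_1·w_2 = 0.4472·1 + 0.8944·3 + 0.0000·4 = 3.1305.
u_2 = w_2 − 3.1305·q_1 = (-0.4000, 0.2000, 4.0000).
r_{22} = ‖u_2‖ = 4.0249.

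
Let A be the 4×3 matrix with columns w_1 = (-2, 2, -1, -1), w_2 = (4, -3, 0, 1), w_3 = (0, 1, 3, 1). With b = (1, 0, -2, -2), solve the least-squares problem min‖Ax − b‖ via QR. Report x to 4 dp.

w_1 = (-2, 2, -1, -1); ‖w_1‖ = 3.1623, so e_1 = (-0.6325, 0.6325, -0.3162, -0.3162).
e_1·w_2 = (-0.6325)·4 + 0.6325·(-3) + (-0.3162)·0 + (-0.3162)·1 = -4.7434.
u_2 = w_2 + 4.7434·e_1 = (1.0000, 0.0000, -1.5000, -0.5000).
‖u_2‖ = 1.8708, so e_2 = (0.5345, 0.0000, -0.8018, -0.2673).
e_1·w_3 = (-0.6325)·0 + 0.6325·1 + (-0.3162)·3 + (-0.3162)·1 = -0.6325; e_2·w_3 = 0.5345·0 + 0.0000·1 + (-0.8018)·3 + (-0.2673)·1 = -2.6726.
u_3 = w_3 + 0.6325·e_1 + 2.6726·e_2 = (1.0286, 1.4000, 0.6571, 0.0857).
‖u_3‖ = 1.8593, so e_3 = (0.5532, 0.7530, 0.3534, 0.0461).
Qᵀb = (0.6325, 2.6726, -0.2459).
Back-substitute: x_3 = -0.2459/1.8593 = -0.1322.
x_2 = (2.6726 + 2.6726·(-0.1322))/1.8708 = 1.2397.
x_1 = (0.6325 + 4.7434·1.2397 + 0.6325·(-0.1322))/3.1623 = 2.0331.

x = (2.0331, 1.2397, -0.1322)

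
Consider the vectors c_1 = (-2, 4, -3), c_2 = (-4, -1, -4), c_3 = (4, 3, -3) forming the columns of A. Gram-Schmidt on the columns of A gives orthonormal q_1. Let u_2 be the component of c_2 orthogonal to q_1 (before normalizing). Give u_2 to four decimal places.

u_2 = (-2.8966, -3.2069, -2.3448)

q_1 = c_1/‖c_1‖ = (-2, 4, -3)/5.3852 = (-0.3714, 0.7428, -0.5571).
r_{12} = q_1·c_2 = 2.9711.
u_2 = c_2 − 2.9711·q_1 = (-2.8966, -3.2069, -2.3448).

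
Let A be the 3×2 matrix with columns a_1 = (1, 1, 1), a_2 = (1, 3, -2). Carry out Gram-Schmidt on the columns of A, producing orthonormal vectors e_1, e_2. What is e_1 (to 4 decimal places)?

a_1 = (1, 1, 1); ‖a_1‖ = 1.7321, so e_1 = (0.5774, 0.5774, 0.5774).

e_1 = (0.5774, 0.5774, 0.5774)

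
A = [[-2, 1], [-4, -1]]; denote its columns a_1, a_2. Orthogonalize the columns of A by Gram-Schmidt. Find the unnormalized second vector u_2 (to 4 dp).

u_2 = (1.2000, -0.6000)

e_1 = a_1/‖a_1‖ = (-2, -4)/4.4721 = (-0.4472, -0.8944).
r_{12} = e_1·a_2 = 0.4472.
u_2 = a_2 − 0.4472·e_1 = (1.2000, -0.6000).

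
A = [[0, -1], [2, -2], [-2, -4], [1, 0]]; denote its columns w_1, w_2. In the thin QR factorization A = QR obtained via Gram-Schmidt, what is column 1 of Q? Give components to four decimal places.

e_1 = (0.0000, 0.6667, -0.6667, 0.3333)

w_1 = (0, 2, -2, 1); ‖w_1‖ = 3.0000, so e_1 = (0.0000, 0.6667, -0.6667, 0.3333).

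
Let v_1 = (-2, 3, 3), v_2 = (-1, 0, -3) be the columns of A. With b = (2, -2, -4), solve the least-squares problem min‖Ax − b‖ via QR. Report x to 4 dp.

v_1 = (-2, 3, 3); ‖v_1‖ = 4.6904, so e_1 = (-0.4264, 0.6396, 0.6396).
e_1·v_2 = (-0.4264)·(-1) + 0.6396·0 + 0.6396·(-3) = -1.4924.
u_2 = v_2 + 1.4924·e_1 = (-1.6364, 0.9545, -2.0455).
‖u_2‖ = 2.7880, so e_2 = (-0.5869, 0.3424, -0.7337).
Qᵀb = (-4.6904, 1.0761).
Back-substitute: x_2 = 1.0761/2.7880 = 0.3860.
x_1 = (-4.6904 + 1.4924·0.3860)/4.6904 = -0.8772.

x = (-0.8772, 0.3860)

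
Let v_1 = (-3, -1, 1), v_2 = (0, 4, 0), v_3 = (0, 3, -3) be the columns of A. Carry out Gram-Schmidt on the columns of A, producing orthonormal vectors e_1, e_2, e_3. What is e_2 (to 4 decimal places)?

e_2 = (-0.2860, 0.9535, 0.0953)

v_1 = (-3, -1, 1); ‖v_1‖ = 3.3166, so e_1 = (-0.9045, -0.3015, 0.3015).
e_1·v_2 = (-0.9045)·0 + (-0.3015)·4 + 0.3015·0 = -1.2060.
u_2 = v_2 + 1.2060·e_1 = (-1.0909, 3.6364, 0.3636).
‖u_2‖ = 3.8139, so e_2 = (-0.2860, 0.9535, 0.0953).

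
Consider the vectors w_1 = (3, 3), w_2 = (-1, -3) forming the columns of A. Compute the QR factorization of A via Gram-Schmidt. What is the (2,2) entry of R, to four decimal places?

w_1 = (3, 3); ‖w_1‖ = 4.2426, so q_1 = (0.7071, 0.7071).
q_1·w_2 = 0.7071·(-1) + 0.7071·(-3) = -2.8284.
u_2 = w_2 + 2.8284·q_1 = (1.0000, -1.0000).
r_{22} = ‖u_2‖ = 1.4142.

r_{22} = 1.4142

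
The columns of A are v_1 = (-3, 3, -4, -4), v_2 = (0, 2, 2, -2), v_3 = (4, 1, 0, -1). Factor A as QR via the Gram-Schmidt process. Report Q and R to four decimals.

Q = [[-0.4243, 0.1072, 0.8989], [0.4243, 0.4883, 0.1597], [-0.5657, 0.7384, -0.3571], [-0.5657, -0.4526, -0.1974]], R = [[7.0711, 0.8485, -0.7071], [0.0000, 3.3586, 1.3696], [0.0000, 0.0000, 3.9527]]

q_1 = v_1/‖v_1‖ = (-3, 3, -4, -4)/7.0711 = (-0.4243, 0.4243, -0.5657, -0.5657).
r_{12} = q_1·v_2 = 0.8485.
u_2 = v_2 − 0.8485·q_1 = (0.3600, 1.6400, 2.4800, -1.5200).
‖u_2‖ = 3.3586, so q_2 = (0.1072, 0.4883, 0.7384, -0.4526).
r_{13} = q_1·v_3 = -0.7071; r_{23} = q_2·v_3 = 1.3696.
u_3 = v_3 + 0.7071·q_1 − 1.3696·q_2 = (3.5532, 0.6312, -1.4113, -0.7801).
‖u_3‖ = 3.9527, so q_3 = (0.8989, 0.1597, -0.3571, -0.1974).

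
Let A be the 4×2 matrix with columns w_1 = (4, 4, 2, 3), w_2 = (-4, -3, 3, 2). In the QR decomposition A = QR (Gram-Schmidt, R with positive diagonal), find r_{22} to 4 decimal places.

w_1 = (4, 4, 2, 3); ‖w_1‖ = 6.7082, so e_1 = (0.5963, 0.5963, 0.2981, 0.4472).
e_1·w_2 = 0.5963·(-4) + 0.5963·(-3) + 0.2981·3 + 0.4472·2 = -2.3851.
u_2 = w_2 + 2.3851·e_1 = (-2.5778, -1.5778, 3.7111, 3.0667).
r_{22} = ‖u_2‖ = 5.6843.

r_{22} = 5.6843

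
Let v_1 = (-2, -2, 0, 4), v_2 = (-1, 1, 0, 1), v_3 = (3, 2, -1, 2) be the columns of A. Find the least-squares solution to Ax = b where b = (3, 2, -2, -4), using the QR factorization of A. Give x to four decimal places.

x = (-0.9812, -0.4603, 0.3054)

v_1 = (-2, -2, 0, 4); ‖v_1‖ = 4.8990, so q_1 = (-0.4082, -0.4082, 0.0000, 0.8165).
q_1·v_2 = (-0.4082)·(-1) + (-0.4082)·1 + 0.0000·0 + 0.8165·1 = 0.8165.
u_2 = v_2 − 0.8165·q_1 = (-0.6667, 1.3333, 0.0000, 0.3333).
‖u_2‖ = 1.5275, so q_2 = (-0.4364, 0.8729, 0.0000, 0.2182).
q_1·v_3 = (-0.4082)·3 + (-0.4082)·2 + 0.0000·(-1) + 0.8165·2 = -0.4082; q_2·v_3 = (-0.4364)·3 + 0.8729·2 + 0.0000·(-1) + 0.2182·2 = 0.8729.
u_3 = v_3 + 0.4082·q_1 − 0.8729·q_2 = (3.2143, 1.0714, -1.0000, 2.1429).
‖u_3‖ = 4.1318, so q_3 = (0.7779, 0.2593, -0.2420, 0.5186).
Qᵀb = (-5.3072, -0.4364, 1.2620).
Back-substitute: x_3 = 1.2620/4.1318 = 0.3054.
x_2 = (-0.4364 − 0.8729·0.3054)/1.5275 = -0.4603.
x_1 = (-5.3072 − 0.8165·(-0.4603) + 0.4082·0.3054)/4.8990 = -0.9812.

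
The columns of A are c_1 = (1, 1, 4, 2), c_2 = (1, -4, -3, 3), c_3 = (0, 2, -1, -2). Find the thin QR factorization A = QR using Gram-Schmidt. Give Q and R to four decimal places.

Q = [[0.2132, 0.2518, 0.6978], [0.2132, -0.6417, 0.5802], [0.8528, -0.2437, -0.3933], [0.4264, 0.6823, 0.1476]], R = [[4.6904, -1.9188, -1.2792], [0.0000, 5.5963, -2.4042], [0.0000, 0.0000, 1.2584]]

c_1 = (1, 1, 4, 2); ‖c_1‖ = 4.6904, so q_1 = (0.2132, 0.2132, 0.8528, 0.4264).
q_1·c_2 = 0.2132·1 + 0.2132·(-4) + 0.8528·(-3) + 0.4264·3 = -1.9188.
u_2 = c_2 + 1.9188·q_1 = (1.4091, -3.5909, -1.3636, 3.8182).
‖u_2‖ = 5.5963, so q_2 = (0.2518, -0.6417, -0.2437, 0.6823).
q_1·c_3 = 0.2132·0 + 0.2132·2 + 0.8528·(-1) + 0.4264·(-2) = -1.2792; q_2·c_3 = 0.2518·0 + (-0.6417)·2 + (-0.2437)·(-1) + 0.6823·(-2) = -2.4042.
u_3 = c_3 + 1.2792·q_1 + 2.4042·q_2 = (0.8781, 0.7300, -0.4949, 0.1858).
‖u_3‖ = 1.2584, so q_3 = (0.6978, 0.5802, -0.3933, 0.1476).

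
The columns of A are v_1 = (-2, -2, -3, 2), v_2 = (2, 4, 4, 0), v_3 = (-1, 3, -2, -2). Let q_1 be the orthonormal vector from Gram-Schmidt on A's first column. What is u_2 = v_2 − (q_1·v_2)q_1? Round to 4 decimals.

u_2 = (-0.2857, 1.7143, 0.5714, 2.2857)

q_1 = v_1/‖v_1‖ = (-2, -2, -3, 2)/4.5826 = (-0.4364, -0.4364, -0.6547, 0.4364).
r_{12} = q_1·v_2 = -5.2372.
u_2 = v_2 + 5.2372·q_1 = (-0.2857, 1.7143, 0.5714, 2.2857).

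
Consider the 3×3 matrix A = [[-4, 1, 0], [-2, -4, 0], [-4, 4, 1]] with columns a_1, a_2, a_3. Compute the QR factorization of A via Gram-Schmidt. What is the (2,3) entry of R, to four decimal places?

e_1 = a_1/‖a_1‖ = (-4, -2, -4)/6.0000 = (-0.6667, -0.3333, -0.6667).
r_{12} = e_1·a_2 = -2.0000.
u_2 = a_2 + 2.0000·e_1 = (-0.3333, -4.6667, 2.6667).
‖u_2‖ = 5.3852, so e_2 = (-0.0619, -0.8666, 0.4952).
r_{23} = e_2·a_3 = 0.4952.

r_{23} = 0.4952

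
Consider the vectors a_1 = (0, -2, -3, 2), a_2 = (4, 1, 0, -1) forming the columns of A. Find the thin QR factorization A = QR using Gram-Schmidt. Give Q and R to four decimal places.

q_1 = a_1/‖a_1‖ = (0, -2, -3, 2)/4.1231 = (0.0000, -0.4851, -0.7276, 0.4851).
r_{12} = q_1·a_2 = -0.9701.
u_2 = a_2 + 0.9701·q_1 = (4.0000, 0.5294, -0.7059, -0.5294).
‖u_2‖ = 4.1302, so q_2 = (0.9685, 0.1282, -0.1709, -0.1282).

Q = [[0.0000, 0.9685], [-0.4851, 0.1282], [-0.7276, -0.1709], [0.4851, -0.1282]], R = [[4.1231, -0.9701], [0.0000, 4.1302]]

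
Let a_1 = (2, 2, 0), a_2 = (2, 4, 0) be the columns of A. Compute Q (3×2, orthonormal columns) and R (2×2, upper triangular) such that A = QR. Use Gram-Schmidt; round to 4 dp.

Q = [[0.7071, -0.7071], [0.7071, 0.7071], [0.0000, 0.0000]], R = [[2.8284, 4.2426], [0.0000, 1.4142]]

a_1 = (2, 2, 0); ‖a_1‖ = 2.8284, so e_1 = (0.7071, 0.7071, 0.0000).
e_1·a_2 = 0.7071·2 + 0.7071·4 + 0.0000·0 = 4.2426.
u_2 = a_2 − 4.2426·e_1 = (-1.0000, 1.0000, 0.0000).
‖u_2‖ = 1.4142, so e_2 = (-0.7071, 0.7071, 0.0000).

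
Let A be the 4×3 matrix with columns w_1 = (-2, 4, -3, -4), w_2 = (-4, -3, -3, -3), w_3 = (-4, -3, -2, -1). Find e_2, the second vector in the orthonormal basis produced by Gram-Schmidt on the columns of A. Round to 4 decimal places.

e_1 = w_1/‖w_1‖ = (-2, 4, -3, -4)/6.7082 = (-0.2981, 0.5963, -0.4472, -0.5963).
r_{12} = e_1·w_2 = 2.5342.
u_2 = w_2 − 2.5342·e_1 = (-3.2444, -4.5111, -1.8667, -1.4889).
‖u_2‖ = 6.0480, so e_2 = (-0.5365, -0.7459, -0.3086, -0.2462).

e_2 = (-0.5365, -0.7459, -0.3086, -0.2462)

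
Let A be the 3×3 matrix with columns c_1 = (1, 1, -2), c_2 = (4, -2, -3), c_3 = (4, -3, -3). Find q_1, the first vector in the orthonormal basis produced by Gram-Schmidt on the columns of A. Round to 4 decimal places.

q_1 = (0.4082, 0.4082, -0.8165)

c_1 = (1, 1, -2); ‖c_1‖ = 2.4495, so q_1 = (0.4082, 0.4082, -0.8165).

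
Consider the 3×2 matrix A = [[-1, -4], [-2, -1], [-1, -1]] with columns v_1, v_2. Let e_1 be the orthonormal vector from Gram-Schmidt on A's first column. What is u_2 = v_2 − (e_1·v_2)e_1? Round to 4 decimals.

u_2 = (-2.8333, 1.3333, 0.1667)

v_1 = (-1, -2, -1); ‖v_1‖ = 2.4495, so e_1 = (-0.4082, -0.8165, -0.4082).
e_1·v_2 = (-0.4082)·(-4) + (-0.8165)·(-1) + (-0.4082)·(-1) = 2.8577.
u_2 = v_2 − 2.8577·e_1 = (-2.8333, 1.3333, 0.1667).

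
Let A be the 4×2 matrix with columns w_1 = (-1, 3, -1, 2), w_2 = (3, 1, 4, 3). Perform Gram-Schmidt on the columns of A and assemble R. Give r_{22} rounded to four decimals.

r_{22} = 5.8935

q_1 = w_1/‖w_1‖ = (-1, 3, -1, 2)/3.8730 = (-0.2582, 0.7746, -0.2582, 0.5164).
r_{12} = q_1·w_2 = 0.5164.
u_2 = w_2 − 0.5164·q_1 = (3.1333, 0.6000, 4.1333, 2.7333).
r_{22} = ‖u_2‖ = 5.8935.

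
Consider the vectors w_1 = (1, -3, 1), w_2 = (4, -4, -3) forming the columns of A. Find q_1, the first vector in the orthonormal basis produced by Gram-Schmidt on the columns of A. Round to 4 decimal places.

q_1 = (0.3015, -0.9045, 0.3015)

q_1 = w_1/‖w_1‖ = (1, -3, 1)/3.3166 = (0.3015, -0.9045, 0.3015).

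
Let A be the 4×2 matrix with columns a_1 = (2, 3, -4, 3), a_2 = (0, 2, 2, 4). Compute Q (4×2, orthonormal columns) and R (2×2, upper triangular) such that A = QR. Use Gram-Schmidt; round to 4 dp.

a_1 = (2, 3, -4, 3); ‖a_1‖ = 6.1644, so q_1 = (0.3244, 0.4867, -0.6489, 0.4867).
q_1·a_2 = 0.3244·0 + 0.4867·2 + (-0.6489)·2 + 0.4867·4 = 1.6222.
u_2 = a_2 − 1.6222·q_1 = (-0.5263, 1.2105, 3.0526, 3.2105).
‖u_2‖ = 4.6226, so q_2 = (-0.1139, 0.2619, 0.6604, 0.6945).

Q = [[0.3244, -0.1139], [0.4867, 0.2619], [-0.6489, 0.6604], [0.4867, 0.6945]], R = [[6.1644, 1.6222], [0.0000, 4.6226]]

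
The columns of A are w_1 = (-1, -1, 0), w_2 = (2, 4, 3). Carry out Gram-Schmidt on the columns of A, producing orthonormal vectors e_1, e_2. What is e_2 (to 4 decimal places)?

e_2 = (-0.3015, 0.3015, 0.9045)

e_1 = w_1/‖w_1‖ = (-1, -1, 0)/1.4142 = (-0.7071, -0.7071, 0.0000).
r_{12} = e_1·w_2 = -4.2426.
u_2 = w_2 + 4.2426·e_1 = (-1.0000, 1.0000, 3.0000).
‖u_2‖ = 3.3166, so e_2 = (-0.3015, 0.3015, 0.9045).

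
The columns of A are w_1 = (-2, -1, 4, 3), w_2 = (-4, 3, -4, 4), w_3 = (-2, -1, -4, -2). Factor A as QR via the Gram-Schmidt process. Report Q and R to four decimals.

Q = [[-0.3651, -0.5211, -0.6305], [-0.1826, 0.4019, -0.6571], [0.7303, -0.5476, -0.2150], [0.5477, 0.5167, -0.3527]], R = [[5.4772, 0.1826, -3.1038], [0.0000, 7.5476, 1.7975], [0.0000, 0.0000, 3.4836]]

q_1 = w_1/‖w_1‖ = (-2, -1, 4, 3)/5.4772 = (-0.3651, -0.1826, 0.7303, 0.5477).
r_{12} = q_1·w_2 = 0.1826.
u_2 = w_2 − 0.1826·q_1 = (-3.9333, 3.0333, -4.1333, 3.9000).
‖u_2‖ = 7.5476, so q_2 = (-0.5211, 0.4019, -0.5476, 0.5167).
r_{13} = q_1·w_3 = -3.1038; r_{23} = q_2·w_3 = 1.7975.
u_3 = w_3 + 3.1038·q_1 − 1.7975·q_2 = (-2.1966, -2.2891, -0.7490, -1.2288).
‖u_3‖ = 3.4836, so q_3 = (-0.6305, -0.6571, -0.2150, -0.3527).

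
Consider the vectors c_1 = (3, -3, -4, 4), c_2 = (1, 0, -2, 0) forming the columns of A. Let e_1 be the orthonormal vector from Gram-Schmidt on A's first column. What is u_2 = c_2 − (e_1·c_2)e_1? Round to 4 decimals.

u_2 = (0.3400, 0.6600, -1.1200, -0.8800)

c_1 = (3, -3, -4, 4); ‖c_1‖ = 7.0711, so e_1 = (0.4243, -0.4243, -0.5657, 0.5657).
e_1·c_2 = 0.4243·1 + (-0.4243)·0 + (-0.5657)·(-2) + 0.5657·0 = 1.5556.
u_2 = c_2 − 1.5556·e_1 = (0.3400, 0.6600, -1.1200, -0.8800).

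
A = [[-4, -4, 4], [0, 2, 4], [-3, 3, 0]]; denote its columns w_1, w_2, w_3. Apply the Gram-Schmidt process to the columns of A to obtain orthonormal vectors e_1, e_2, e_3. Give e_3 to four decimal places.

e_1 = w_1/‖w_1‖ = (-4, 0, -3)/5.0000 = (-0.8000, 0.0000, -0.6000).
r_{12} = e_1·w_2 = 1.4000.
u_2 = w_2 − 1.4000·e_1 = (-2.8800, 2.0000, 3.8400).
‖u_2‖ = 5.2000, so e_2 = (-0.5538, 0.3846, 0.7385).
r_{13} = e_1·w_3 = -3.2000; r_{23} = e_2·w_3 = -0.6769.
u_3 = w_3 + 3.2000·e_1 + 0.6769·e_2 = (1.0651, 4.2604, -1.4201).
‖u_3‖ = 4.6154, so e_3 = (0.2308, 0.9231, -0.3077).

e_3 = (0.2308, 0.9231, -0.3077)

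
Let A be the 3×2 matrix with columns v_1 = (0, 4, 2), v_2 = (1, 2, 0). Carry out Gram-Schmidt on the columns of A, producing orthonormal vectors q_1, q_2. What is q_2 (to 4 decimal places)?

q_1 = v_1/‖v_1‖ = (0, 4, 2)/4.4721 = (0.0000, 0.8944, 0.4472).
r_{12} = q_1·v_2 = 1.7889.
u_2 = v_2 − 1.7889·q_1 = (1.0000, 0.4000, -0.8000).
‖u_2‖ = 1.3416, so q_2 = (0.7454, 0.2981, -0.5963).

q_2 = (0.7454, 0.2981, -0.5963)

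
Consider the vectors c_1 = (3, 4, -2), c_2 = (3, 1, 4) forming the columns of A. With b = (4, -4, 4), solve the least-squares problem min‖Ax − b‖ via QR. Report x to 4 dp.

x = (-0.5926, 1.0370)

c_1 = (3, 4, -2); ‖c_1‖ = 5.3852, so q_1 = (0.5571, 0.7428, -0.3714).
q_1·c_2 = 0.5571·3 + 0.7428·1 + (-0.3714)·4 = 0.9285.
u_2 = c_2 − 0.9285·q_1 = (2.4828, 0.3103, 4.3448).
‖u_2‖ = 5.0138, so q_2 = (0.4952, 0.0619, 0.8666).
Qᵀb = (-2.2283, 5.1995).
Back-substitute: x_2 = 5.1995/5.0138 = 1.0370.
x_1 = (-2.2283 − 0.9285·1.0370)/5.3852 = -0.5926.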